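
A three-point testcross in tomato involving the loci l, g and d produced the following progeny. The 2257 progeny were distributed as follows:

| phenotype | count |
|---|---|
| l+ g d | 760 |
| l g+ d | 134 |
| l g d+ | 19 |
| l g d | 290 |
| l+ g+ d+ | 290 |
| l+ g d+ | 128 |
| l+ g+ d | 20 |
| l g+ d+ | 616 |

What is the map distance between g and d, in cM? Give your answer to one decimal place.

13.3 cM

The two most frequent reciprocal classes, l+ g d and l g+ d+, are the parental types, so the F1 was l+ g d / l g+ d+.
The two rarest classes, l+ g+ d and l g d+, are the double crossovers. Comparing them with the parentals, only the g allele has switched, so g is the middle locus and the order is l – g – d.
Crossovers in the g–d interval produce the single-crossover classes l+ g d+ and l g+ d (128 + 134 = 262) plus the double crossovers (39).
RF(g–d) = (262 + 39) / 2257 = 301/2257 = 0.1334 → 13.3 cM.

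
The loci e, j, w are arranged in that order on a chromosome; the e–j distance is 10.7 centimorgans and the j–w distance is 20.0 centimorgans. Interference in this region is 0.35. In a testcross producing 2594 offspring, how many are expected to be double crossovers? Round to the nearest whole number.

36

Map distances give recombination frequencies of 0.107 and 0.200 for the two intervals.
With interference 0.35 (so coincidence = 0.65), expected double-crossover frequency = 0.107 × 0.200 × 0.65 = 0.01391.
Expected number = 0.01391 × 2594 = 36.08 ≈ 36.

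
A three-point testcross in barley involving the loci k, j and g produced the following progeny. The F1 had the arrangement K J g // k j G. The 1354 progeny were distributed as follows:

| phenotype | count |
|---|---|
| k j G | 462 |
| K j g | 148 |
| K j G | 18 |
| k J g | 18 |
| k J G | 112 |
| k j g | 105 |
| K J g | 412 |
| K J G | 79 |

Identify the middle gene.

k

The two rarest classes, k J g and K j G, are the double crossovers. Comparing them with the parentals, only the k allele has switched, so k is the middle locus and the order is j – k – g.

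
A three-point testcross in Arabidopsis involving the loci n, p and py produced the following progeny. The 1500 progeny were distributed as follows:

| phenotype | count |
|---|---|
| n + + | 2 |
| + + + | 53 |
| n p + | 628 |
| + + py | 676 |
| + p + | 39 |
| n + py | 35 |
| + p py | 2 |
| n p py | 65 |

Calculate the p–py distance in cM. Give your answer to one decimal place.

The two most frequent reciprocal classes, + + py and n p +, are the parental types, so the F1 was + + py / n p +.
The two rarest classes, + p py and n + +, are the double crossovers. Comparing them with the parentals, only the p allele has switched, so p is the middle locus and the order is n – p – py.
Crossovers in the p–py interval produce the single-crossover classes + + + and n p py (53 + 65 = 118) plus the double crossovers (4).
RF(p–py) = (118 + 4) / 1500 = 122/1500 = 0.0813 → 8.1 cM.

8.1 cM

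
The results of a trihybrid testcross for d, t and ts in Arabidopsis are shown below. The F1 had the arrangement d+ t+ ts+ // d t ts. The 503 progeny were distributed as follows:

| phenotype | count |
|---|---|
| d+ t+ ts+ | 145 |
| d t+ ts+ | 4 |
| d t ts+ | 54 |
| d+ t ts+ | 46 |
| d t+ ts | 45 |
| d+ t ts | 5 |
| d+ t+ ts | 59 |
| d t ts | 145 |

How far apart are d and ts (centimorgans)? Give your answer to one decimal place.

The two rarest classes, d t+ ts+ and d+ t ts, are the double crossovers. Comparing them with the parentals, only the d allele has switched, so d is the middle locus and the order is t – d – ts.
Crossovers in the d–ts interval produce the single-crossover classes d+ t+ ts and d t ts+ (59 + 54 = 113) plus the double crossovers (9).
RF(d–ts) = (113 + 9) / 503 = 122/503 = 0.2425 → 24.3 centimorgans.

24.3 centimorgans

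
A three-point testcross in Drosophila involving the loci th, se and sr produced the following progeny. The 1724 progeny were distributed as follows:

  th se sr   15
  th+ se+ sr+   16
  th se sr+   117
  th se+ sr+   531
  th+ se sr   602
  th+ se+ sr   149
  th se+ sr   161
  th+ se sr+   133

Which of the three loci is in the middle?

th

The two most frequent reciprocal classes, th se+ sr+ and th+ se sr, are the parental types, so the F1 was th se+ sr+ / th+ se sr.
The two rarest classes, th+ se+ sr+ and th se sr, are the double crossovers. Comparing them with the parentals, only the th allele has switched, so th is the middle locus and the order is sr – th – se.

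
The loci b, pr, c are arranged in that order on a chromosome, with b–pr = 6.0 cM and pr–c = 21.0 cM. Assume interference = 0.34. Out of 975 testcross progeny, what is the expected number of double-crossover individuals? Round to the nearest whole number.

Map distances give recombination frequencies of 0.060 and 0.210 for the two intervals.
With interference 0.34 (so coincidence = 0.66), expected double-crossover frequency = 0.060 × 0.210 × 0.66 = 0.00832.
Expected number = 0.00832 × 975 = 8.11 ≈ 8.

8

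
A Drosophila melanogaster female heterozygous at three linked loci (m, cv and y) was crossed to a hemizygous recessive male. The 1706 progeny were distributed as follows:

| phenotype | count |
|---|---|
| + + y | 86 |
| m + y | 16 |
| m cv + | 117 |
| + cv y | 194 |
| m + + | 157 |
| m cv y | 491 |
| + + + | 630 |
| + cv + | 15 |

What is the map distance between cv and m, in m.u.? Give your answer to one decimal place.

22.4 m.u.

The two most frequent reciprocal classes, m cv y and + + +, are the parental types, so the F1 was m cv y / + + +.
The two rarest classes, m + y and + cv +, are the double crossovers. Comparing them with the parentals, only the cv allele has switched, so cv is the middle locus and the order is y – cv – m.
Crossovers in the cv–m interval produce the single-crossover classes + cv y and m + + (194 + 157 = 351) plus the double crossovers (31).
RF(cv–m) = (351 + 31) / 1706 = 382/1706 = 0.2239 → 22.4 m.u.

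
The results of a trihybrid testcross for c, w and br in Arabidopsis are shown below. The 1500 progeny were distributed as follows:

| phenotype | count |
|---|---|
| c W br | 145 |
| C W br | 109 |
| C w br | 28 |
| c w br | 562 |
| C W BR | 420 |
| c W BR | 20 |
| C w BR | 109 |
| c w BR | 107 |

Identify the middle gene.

c

The two most frequent reciprocal classes, c w br and C W BR, are the parental types, so the F1 was c w br / C W BR.
The two rarest classes, C w br and c W BR, are the double crossovers. Comparing them with the parentals, only the c allele has switched, so c is the middle locus and the order is w – c – br.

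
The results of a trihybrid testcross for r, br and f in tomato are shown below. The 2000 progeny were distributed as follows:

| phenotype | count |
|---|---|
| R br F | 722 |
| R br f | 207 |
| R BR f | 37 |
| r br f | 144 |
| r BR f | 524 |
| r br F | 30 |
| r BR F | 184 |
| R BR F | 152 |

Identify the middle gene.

r

The two most frequent reciprocal classes, r BR f and R br F, are the parental types, so the F1 was r BR f / R br F.
The two rarest classes, R BR f and r br F, are the double crossovers. Comparing them with the parentals, only the r allele has switched, so r is the middle locus and the order is br – r – f.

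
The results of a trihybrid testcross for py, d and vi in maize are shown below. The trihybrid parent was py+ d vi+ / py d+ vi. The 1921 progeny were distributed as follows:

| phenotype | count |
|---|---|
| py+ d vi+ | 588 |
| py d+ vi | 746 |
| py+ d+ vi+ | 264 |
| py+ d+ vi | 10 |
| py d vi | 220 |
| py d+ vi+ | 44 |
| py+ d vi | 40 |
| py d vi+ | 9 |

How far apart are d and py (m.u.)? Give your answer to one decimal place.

The two rarest classes, py d vi+ and py+ d+ vi, are the double crossovers. Comparing them with the parentals, only the py allele has switched, so py is the middle locus and the order is vi – py – d.
Crossovers in the py–d interval produce the single-crossover classes py+ d+ vi+ and py d vi (264 + 220 = 484) plus the double crossovers (19).
RF(py–d) = (484 + 19) / 1921 = 503/1921 = 0.2618 → 26.2 m.u.

26.2 m.u.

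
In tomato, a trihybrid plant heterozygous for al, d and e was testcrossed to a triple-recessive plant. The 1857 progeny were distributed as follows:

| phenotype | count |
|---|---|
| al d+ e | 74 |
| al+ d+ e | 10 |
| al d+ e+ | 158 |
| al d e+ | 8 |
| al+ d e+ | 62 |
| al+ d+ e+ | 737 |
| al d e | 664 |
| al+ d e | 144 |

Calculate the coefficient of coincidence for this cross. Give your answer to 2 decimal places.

The two most frequent reciprocal classes, al d e and al+ d+ e+, are the parental types, so the F1 was al d e / al+ d+ e+.
The two rarest classes, al d e+ and al+ d+ e, are the double crossovers. Comparing them with the parentals, only the e allele has switched, so e is the middle locus and the order is al – e – d.
al–e: (302 + 18)/1857 = 0.1723; e–d: (136 + 18)/1857 = 0.0829.
Expected DCO frequency = 0.1723 × 0.0829 ≈ 0.01428; observed = 18/1857 ≈ 0.00969.
Coefficient of coincidence = 0.00969/0.01428 ≈ 0.68.

0.68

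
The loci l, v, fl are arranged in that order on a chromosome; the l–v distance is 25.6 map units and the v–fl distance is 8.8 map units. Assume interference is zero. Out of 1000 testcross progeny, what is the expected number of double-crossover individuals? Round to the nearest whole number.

Map distances give recombination frequencies of 0.256 and 0.088 for the two intervals.
With no interference, expected double-crossover frequency = 0.256 × 0.088 = 0.02253.
Expected number = 0.02253 × 1000 = 22.53 ≈ 23.

23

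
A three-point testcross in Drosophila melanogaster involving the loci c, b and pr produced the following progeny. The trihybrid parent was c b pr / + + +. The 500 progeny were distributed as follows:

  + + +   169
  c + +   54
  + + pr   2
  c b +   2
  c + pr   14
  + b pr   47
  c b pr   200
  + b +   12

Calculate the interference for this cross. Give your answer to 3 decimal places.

0.365

The two rarest classes, c b + and + + pr, are the double crossovers. Comparing them with the parentals, only the pr allele has switched, so pr is the middle locus and the order is b – pr – c.
b–pr: (26 + 4)/500 = 0.0600; pr–c: (101 + 4)/500 = 0.2100.
Expected DCO frequency = 0.0600 × 0.2100 ≈ 0.01260; observed = 4/500 ≈ 0.00800.
Coefficient of coincidence = 0.00800/0.01260 ≈ 0.635; interference = 1 − 0.635 = 0.365.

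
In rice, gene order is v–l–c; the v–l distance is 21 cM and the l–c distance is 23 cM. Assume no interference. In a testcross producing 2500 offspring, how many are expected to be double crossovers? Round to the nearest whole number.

Map distances give recombination frequencies of 0.210 and 0.230 for the two intervals.
With no interference, expected double-crossover frequency = 0.210 × 0.230 = 0.04830.
Expected number = 0.04830 × 2500 = 120.75 ≈ 121.

121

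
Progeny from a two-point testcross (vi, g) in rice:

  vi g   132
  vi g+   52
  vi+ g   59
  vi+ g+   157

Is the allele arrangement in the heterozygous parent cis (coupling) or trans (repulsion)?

The two most frequent classes are vi+ g+ (157) and vi g (132); these are the parental (non-recombinant) types.
So the F1 carried vi+ g+ on one chromosome and vi g on the other — the recessive alleles are on the same chromosome (cis / coupling).

cis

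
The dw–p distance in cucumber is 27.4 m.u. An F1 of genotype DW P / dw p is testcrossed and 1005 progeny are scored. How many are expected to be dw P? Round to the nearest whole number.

A map distance of 27.4 m.u. corresponds to a recombination frequency of 0.274.
The F1 is DW P / dw p, so dw P is a recombinant gamete class with expected frequency r/2 = 0.274/2 = 0.1370.
Expected number = 0.1370 × 1005 = 137.68 ≈ 138.

138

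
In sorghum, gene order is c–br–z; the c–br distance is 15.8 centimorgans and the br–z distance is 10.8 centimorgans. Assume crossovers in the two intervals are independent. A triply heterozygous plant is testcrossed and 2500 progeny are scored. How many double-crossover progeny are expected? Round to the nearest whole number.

Map distances give recombination frequencies of 0.158 and 0.108 for the two intervals.
With no interference, expected double-crossover frequency = 0.158 × 0.108 = 0.01706.
Expected number = 0.01706 × 2500 = 42.66 ≈ 43.

43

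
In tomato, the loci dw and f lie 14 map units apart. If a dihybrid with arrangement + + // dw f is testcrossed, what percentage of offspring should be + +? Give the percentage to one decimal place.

A map distance of 14 map units corresponds to a recombination frequency of 0.140.
The F1 is + + / dw f, so + + is a parental gamete class with expected frequency (1 − r)/2 = 0.860/2 = 0.4300.
That is 0.4300 = 43.0% of the progeny.

43.0%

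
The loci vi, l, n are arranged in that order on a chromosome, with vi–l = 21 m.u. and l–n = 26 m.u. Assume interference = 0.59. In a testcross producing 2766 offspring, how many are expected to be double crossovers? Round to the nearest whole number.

62

Map distances give recombination frequencies of 0.210 and 0.260 for the two intervals.
With interference 0.59 (so coincidence = 0.41), expected double-crossover frequency = 0.210 × 0.260 × 0.41 = 0.02239.
Expected number = 0.02239 × 2766 = 61.92 ≈ 62.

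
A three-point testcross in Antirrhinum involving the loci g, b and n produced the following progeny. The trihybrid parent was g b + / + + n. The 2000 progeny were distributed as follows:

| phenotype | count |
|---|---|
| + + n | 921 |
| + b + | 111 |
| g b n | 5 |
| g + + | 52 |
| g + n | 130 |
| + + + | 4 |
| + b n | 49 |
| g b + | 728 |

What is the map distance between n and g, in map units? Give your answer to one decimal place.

12.5 map units

The two rarest classes, g b n and + + +, are the double crossovers. Comparing them with the parentals, only the n allele has switched, so n is the middle locus and the order is g – n – b.
Crossovers in the g–n interval produce the single-crossover classes + b + and g + n (111 + 130 = 241) plus the double crossovers (9).
RF(g–n) = (241 + 9) / 2000 = 250/2000 = 0.1250 → 12.5 map units.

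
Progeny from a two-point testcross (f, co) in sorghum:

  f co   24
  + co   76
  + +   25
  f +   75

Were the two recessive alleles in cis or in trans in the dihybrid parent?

trans

The two most frequent classes are + co (76) and f + (75); these are the parental (non-recombinant) types.
So the F1 carried + co on one chromosome and f + on the other — the recessive alleles are on opposite chromosomes (trans / repulsion).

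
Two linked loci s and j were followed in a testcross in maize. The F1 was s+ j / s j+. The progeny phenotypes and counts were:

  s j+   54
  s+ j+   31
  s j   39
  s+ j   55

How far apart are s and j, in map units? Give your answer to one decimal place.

The recombinant classes are s+ j+ and s j: 31 + 39 = 70.
Recombination frequency = 70/179 = 0.3911 ≈ 39.1%, i.e. 39.1 map units.

39.1 map units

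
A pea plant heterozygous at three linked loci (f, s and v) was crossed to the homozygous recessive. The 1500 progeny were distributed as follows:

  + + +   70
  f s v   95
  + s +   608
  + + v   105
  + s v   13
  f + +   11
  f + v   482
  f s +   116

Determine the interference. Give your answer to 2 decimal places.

0.22

The two most frequent reciprocal classes, f + v and + s +, are the parental types, so the F1 was f + v / + s +.
The two rarest classes, f + + and + s v, are the double crossovers. Comparing them with the parentals, only the v allele has switched, so v is the middle locus and the order is f – v – s.
f–v: (221 + 24)/1500 = 0.1633; v–s: (165 + 24)/1500 = 0.1260.
Expected DCO frequency = 0.1633 × 0.1260 ≈ 0.02058; observed = 24/1500 ≈ 0.01600.
Coefficient of coincidence = 0.01600/0.02058 ≈ 0.78; interference = 1 − 0.78 = 0.22.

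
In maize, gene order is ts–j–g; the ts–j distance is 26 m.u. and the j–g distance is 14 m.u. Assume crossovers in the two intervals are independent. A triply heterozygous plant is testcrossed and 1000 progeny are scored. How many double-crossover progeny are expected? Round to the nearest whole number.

Map distances give recombination frequencies of 0.260 and 0.140 for the two intervals.
With no interference, expected double-crossover frequency = 0.260 × 0.140 = 0.03640.
Expected number = 0.03640 × 1000 = 36.40 ≈ 36.

36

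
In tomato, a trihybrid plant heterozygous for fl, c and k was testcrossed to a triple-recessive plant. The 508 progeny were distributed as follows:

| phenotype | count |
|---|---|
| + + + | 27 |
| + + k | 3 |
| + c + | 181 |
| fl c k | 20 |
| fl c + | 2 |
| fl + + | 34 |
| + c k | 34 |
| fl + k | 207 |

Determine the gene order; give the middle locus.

fl

The two most frequent reciprocal classes, fl + k and + c +, are the parental types, so the F1 was fl + k / + c +.
The two rarest classes, + + k and fl c +, are the double crossovers. Comparing them with the parentals, only the fl allele has switched, so fl is the middle locus and the order is k – fl – c.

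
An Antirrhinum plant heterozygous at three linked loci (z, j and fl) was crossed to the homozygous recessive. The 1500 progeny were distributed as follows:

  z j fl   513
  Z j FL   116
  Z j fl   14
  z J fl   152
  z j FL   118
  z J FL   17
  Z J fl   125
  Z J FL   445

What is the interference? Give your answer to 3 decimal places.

The two most frequent reciprocal classes, Z J FL and z j fl, are the parental types, so the F1 was Z J FL / z j fl.
The two rarest classes, z J FL and Z j fl, are the double crossovers. Comparing them with the parentals, only the z allele has switched, so z is the middle locus and the order is fl – z – j.
fl–z: (243 + 31)/1500 = 0.1827; z–j: (268 + 31)/1500 = 0.1993.
Expected DCO frequency = 0.1827 × 0.1993 ≈ 0.03641; observed = 31/1500 ≈ 0.02067.
Coefficient of coincidence = 0.02067/0.03641 ≈ 0.568; interference = 1 − 0.568 = 0.432.

0.432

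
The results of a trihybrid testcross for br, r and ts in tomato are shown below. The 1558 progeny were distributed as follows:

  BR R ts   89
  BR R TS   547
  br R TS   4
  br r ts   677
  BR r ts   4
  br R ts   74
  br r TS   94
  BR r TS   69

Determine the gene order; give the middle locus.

The two most frequent reciprocal classes, br r ts and BR R TS, are the parental types, so the F1 was br r ts / BR R TS.
The two rarest classes, BR r ts and br R TS, are the double crossovers. Comparing them with the parentals, only the br allele has switched, so br is the middle locus and the order is ts – br – r.

br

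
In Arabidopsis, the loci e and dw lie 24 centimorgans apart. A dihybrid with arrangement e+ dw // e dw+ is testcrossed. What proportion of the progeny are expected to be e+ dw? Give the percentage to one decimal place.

38.0%

A map distance of 24 centimorgans corresponds to a recombination frequency of 0.240.
The F1 is e+ dw / e dw+, so e+ dw is a parental gamete class with expected frequency (1 − r)/2 = 0.760/2 = 0.3800.
That is 0.3800 = 38.0% of the progeny.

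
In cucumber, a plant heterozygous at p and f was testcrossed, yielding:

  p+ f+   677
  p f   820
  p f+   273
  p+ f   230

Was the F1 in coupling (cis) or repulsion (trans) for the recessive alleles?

The two most frequent classes are p+ f+ (677) and p f (820); these are the parental (non-recombinant) types.
So the F1 carried p+ f+ on one chromosome and p f on the other — the recessive alleles are on the same chromosome (cis / coupling).

cis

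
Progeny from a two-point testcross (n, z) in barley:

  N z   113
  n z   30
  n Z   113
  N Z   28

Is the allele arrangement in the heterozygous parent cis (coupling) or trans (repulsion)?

trans

The two most frequent classes are N z (113) and n Z (113); these are the parental (non-recombinant) types.
So the F1 carried N z on one chromosome and n Z on the other — the recessive alleles are on opposite chromosomes (trans / repulsion).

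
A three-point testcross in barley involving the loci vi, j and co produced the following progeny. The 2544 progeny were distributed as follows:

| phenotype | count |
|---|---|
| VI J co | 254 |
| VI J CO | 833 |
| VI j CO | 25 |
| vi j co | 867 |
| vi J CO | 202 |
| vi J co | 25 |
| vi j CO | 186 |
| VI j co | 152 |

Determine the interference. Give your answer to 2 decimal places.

The two most frequent reciprocal classes, vi j co and VI J CO, are the parental types, so the F1 was vi j co / VI J CO.
The two rarest classes, vi J co and VI j CO, are the double crossovers. Comparing them with the parentals, only the j allele has switched, so j is the middle locus and the order is vi – j – co.
vi–j: (354 + 50)/2544 = 0.1588; j–co: (440 + 50)/2544 = 0.1926.
Expected DCO frequency = 0.1588 × 0.1926 ≈ 0.03058; observed = 50/2544 ≈ 0.01965.
Coefficient of coincidence = 0.01965/0.03058 ≈ 0.64; interference = 1 − 0.64 = 0.36.

0.36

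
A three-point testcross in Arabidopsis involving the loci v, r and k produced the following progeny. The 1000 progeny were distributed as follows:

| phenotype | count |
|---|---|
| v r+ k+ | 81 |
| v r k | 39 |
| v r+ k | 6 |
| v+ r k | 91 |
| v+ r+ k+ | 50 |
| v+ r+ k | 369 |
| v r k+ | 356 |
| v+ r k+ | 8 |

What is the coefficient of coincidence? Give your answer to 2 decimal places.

0.73

The two most frequent reciprocal classes, v r k+ and v+ r+ k, are the parental types, so the F1 was v r k+ / v+ r+ k.
The two rarest classes, v+ r k+ and v r+ k, are the double crossovers. Comparing them with the parentals, only the v allele has switched, so v is the middle locus and the order is r – v – k.
r–v: (172 + 14)/1000 = 0.1860; v–k: (89 + 14)/1000 = 0.1030.
Expected DCO frequency = 0.1860 × 0.1030 ≈ 0.01916; observed = 14/1000 ≈ 0.01400.
Coefficient of coincidence = 0.01400/0.01916 ≈ 0.73.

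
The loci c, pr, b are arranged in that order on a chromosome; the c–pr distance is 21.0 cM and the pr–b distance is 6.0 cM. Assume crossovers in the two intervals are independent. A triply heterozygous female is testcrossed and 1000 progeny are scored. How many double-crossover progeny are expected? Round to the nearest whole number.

13

Map distances give recombination frequencies of 0.210 and 0.060 for the two intervals.
With no interference, expected double-crossover frequency = 0.210 × 0.060 = 0.01260.
Expected number = 0.01260 × 1000 = 12.60 ≈ 13.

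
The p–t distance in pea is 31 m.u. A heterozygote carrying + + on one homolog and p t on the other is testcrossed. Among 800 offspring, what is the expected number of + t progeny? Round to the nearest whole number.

124

A map distance of 31 m.u. corresponds to a recombination frequency of 0.310.
The F1 is + + / p t, so + t is a recombinant gamete class with expected frequency r/2 = 0.310/2 = 0.1550.
Expected number = 0.1550 × 800 = 124.00 ≈ 124.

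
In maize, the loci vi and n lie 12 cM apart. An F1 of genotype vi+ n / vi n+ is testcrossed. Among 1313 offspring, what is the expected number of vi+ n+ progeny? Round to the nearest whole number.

A map distance of 12 cM corresponds to a recombination frequency of 0.120.
The F1 is vi+ n / vi n+, so vi+ n+ is a recombinant gamete class with expected frequency r/2 = 0.120/2 = 0.0600.
Expected number = 0.0600 × 1313 = 78.78 ≈ 79.

79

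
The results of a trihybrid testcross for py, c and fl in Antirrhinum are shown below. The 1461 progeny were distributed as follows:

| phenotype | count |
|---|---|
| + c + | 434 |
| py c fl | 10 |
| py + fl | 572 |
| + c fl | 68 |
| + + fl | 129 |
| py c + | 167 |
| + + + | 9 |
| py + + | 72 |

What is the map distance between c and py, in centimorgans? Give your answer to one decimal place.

The two most frequent reciprocal classes, + c + and py + fl, are the parental types, so the F1 was + c + / py + fl.
The two rarest classes, + + + and py c fl, are the double crossovers. Comparing them with the parentals, only the c allele has switched, so c is the middle locus and the order is py – c – fl.
Crossovers in the py–c interval produce the single-crossover classes py c + and + + fl (167 + 129 = 296) plus the double crossovers (19).
RF(py–c) = (296 + 19) / 1461 = 315/1461 = 0.2156 → 21.6 centimorgans.

21.6 centimorgans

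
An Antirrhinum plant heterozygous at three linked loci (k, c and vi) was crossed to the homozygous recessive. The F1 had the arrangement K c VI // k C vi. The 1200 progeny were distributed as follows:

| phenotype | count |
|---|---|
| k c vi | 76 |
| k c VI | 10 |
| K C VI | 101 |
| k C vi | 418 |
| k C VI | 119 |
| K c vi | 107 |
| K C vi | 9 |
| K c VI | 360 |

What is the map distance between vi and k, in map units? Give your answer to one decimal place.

20.4 map units

The two rarest classes, k c VI and K C vi, are the double crossovers. Comparing them with the parentals, only the k allele has switched, so k is the middle locus and the order is c – k – vi.
Crossovers in the k–vi interval produce the single-crossover classes K c vi and k C VI (107 + 119 = 226) plus the double crossovers (19).
RF(k–vi) = (226 + 19) / 1200 = 245/1200 = 0.2042 → 20.4 map units.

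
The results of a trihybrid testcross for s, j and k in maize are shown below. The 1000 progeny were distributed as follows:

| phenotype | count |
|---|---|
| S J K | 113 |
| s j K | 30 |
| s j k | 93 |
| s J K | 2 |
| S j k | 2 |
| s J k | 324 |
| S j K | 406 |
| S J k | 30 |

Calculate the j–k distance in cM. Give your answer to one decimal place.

The two most frequent reciprocal classes, S j K and s J k, are the parental types, so the F1 was S j K / s J k.
The two rarest classes, S j k and s J K, are the double crossovers. Comparing them with the parentals, only the k allele has switched, so k is the middle locus and the order is j – k – s.
Crossovers in the j–k interval produce the single-crossover classes S J K and s j k (113 + 93 = 206) plus the double crossovers (4).
RF(j–k) = (206 + 4) / 1000 = 210/1000 = 0.2100 → 21.0 cM.

21.0 cM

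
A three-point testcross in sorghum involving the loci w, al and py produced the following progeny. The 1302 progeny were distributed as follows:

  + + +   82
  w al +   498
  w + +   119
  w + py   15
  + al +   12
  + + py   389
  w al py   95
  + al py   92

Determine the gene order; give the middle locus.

The two most frequent reciprocal classes, + + py and w al +, are the parental types, so the F1 was + + py / w al +.
The two rarest classes, w + py and + al +, are the double crossovers. Comparing them with the parentals, only the w allele has switched, so w is the middle locus and the order is al – w – py.

w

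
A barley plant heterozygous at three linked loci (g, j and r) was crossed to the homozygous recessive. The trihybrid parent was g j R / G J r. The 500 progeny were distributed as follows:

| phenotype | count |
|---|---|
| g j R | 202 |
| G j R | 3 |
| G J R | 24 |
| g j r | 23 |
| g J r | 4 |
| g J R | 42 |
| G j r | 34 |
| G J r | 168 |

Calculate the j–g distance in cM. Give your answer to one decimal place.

The two rarest classes, G j R and g J r, are the double crossovers. Comparing them with the parentals, only the g allele has switched, so g is the middle locus and the order is r – g – j.
Crossovers in the g–j interval produce the single-crossover classes g J R and G j r (42 + 34 = 76) plus the double crossovers (7).
RF(g–j) = (76 + 7) / 500 = 83/500 = 0.1660 → 16.6 cM.

16.6 cM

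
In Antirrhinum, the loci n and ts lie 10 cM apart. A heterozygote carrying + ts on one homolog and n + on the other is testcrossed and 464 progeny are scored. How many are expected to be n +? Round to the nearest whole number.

209

A map distance of 10 cM corresponds to a recombination frequency of 0.100.
The F1 is + ts / n +, so n + is a parental gamete class with expected frequency (1 − r)/2 = 0.900/2 = 0.4500.
Expected number = 0.4500 × 464 = 208.80 ≈ 209.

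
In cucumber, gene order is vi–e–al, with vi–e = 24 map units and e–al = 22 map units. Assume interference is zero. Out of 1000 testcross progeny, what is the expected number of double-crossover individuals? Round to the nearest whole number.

Map distances give recombination frequencies of 0.240 and 0.220 for the two intervals.
With no interference, expected double-crossover frequency = 0.240 × 0.220 = 0.05280.
Expected number = 0.05280 × 1000 = 52.80 ≈ 53.

53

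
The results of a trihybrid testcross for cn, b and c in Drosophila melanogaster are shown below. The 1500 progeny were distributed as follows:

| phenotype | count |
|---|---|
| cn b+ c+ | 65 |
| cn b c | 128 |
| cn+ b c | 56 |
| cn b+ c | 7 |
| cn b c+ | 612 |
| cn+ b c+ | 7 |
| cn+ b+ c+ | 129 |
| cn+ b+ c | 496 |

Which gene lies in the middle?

cn

The two most frequent reciprocal classes, cn b c+ and cn+ b+ c, are the parental types, so the F1 was cn b c+ / cn+ b+ c.
The two rarest classes, cn+ b c+ and cn b+ c, are the double crossovers. Comparing them with the parentals, only the cn allele has switched, so cn is the middle locus and the order is c – cn – b.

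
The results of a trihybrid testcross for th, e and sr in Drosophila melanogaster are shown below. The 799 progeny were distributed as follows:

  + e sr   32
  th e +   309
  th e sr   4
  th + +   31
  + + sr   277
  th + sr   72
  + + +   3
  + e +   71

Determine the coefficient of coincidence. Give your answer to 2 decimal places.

0.53

The two most frequent reciprocal classes, + + sr and th e +, are the parental types, so the F1 was + + sr / th e +.
The two rarest classes, + + + and th e sr, are the double crossovers. Comparing them with the parentals, only the sr allele has switched, so sr is the middle locus and the order is th – sr – e.
th–sr: (143 + 7)/799 = 0.1877; sr–e: (63 + 7)/799 = 0.0876.
Expected DCO frequency = 0.1877 × 0.0876 ≈ 0.01644; observed = 7/799 ≈ 0.00876.
Coefficient of coincidence = 0.00876/0.01644 ≈ 0.53.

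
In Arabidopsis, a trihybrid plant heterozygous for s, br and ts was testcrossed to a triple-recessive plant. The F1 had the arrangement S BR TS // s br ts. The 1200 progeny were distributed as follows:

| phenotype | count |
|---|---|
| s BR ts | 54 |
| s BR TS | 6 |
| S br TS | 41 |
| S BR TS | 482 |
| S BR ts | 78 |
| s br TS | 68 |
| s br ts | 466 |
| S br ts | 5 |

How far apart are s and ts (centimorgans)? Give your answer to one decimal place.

13.1 centimorgans

The two rarest classes, s BR TS and S br ts, are the double crossovers. Comparing them with the parentals, only the s allele has switched, so s is the middle locus and the order is br – s – ts.
Crossovers in the s–ts interval produce the single-crossover classes S BR ts and s br TS (78 + 68 = 146) plus the double crossovers (11).
RF(s–ts) = (146 + 11) / 1200 = 157/1200 = 0.1308 → 13.1 centimorgans.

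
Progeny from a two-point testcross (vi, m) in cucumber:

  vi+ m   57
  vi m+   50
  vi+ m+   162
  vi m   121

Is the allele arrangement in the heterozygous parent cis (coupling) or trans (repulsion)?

cis

The two most frequent classes are vi+ m+ (162) and vi m (121); these are the parental (non-recombinant) types.
So the F1 carried vi+ m+ on one chromosome and vi m on the other — the recessive alleles are on the same chromosome (cis / coupling).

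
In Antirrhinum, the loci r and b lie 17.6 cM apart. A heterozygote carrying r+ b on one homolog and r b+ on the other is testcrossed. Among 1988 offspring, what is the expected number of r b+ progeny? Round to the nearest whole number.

819

A map distance of 17.6 cM corresponds to a recombination frequency of 0.176.
The F1 is r+ b / r b+, so r b+ is a parental gamete class with expected frequency (1 − r)/2 = 0.824/2 = 0.4120.
Expected number = 0.4120 × 1988 = 819.06 ≈ 819.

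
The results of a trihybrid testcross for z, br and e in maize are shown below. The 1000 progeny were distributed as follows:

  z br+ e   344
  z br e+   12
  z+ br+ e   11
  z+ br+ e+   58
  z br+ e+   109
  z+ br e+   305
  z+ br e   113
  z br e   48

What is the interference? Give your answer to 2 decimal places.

The two most frequent reciprocal classes, z+ br e+ and z br+ e, are the parental types, so the F1 was z+ br e+ / z br+ e.
The two rarest classes, z br e+ and z+ br+ e, are the double crossovers. Comparing them with the parentals, only the z allele has switched, so z is the middle locus and the order is e – z – br.
e–z: (222 + 23)/1000 = 0.2450; z–br: (106 + 23)/1000 = 0.1290.
Expected DCO frequency = 0.2450 × 0.1290 ≈ 0.03161; observed = 23/1000 ≈ 0.02300.
Coefficient of coincidence = 0.02300/0.03161 ≈ 0.73; interference = 1 − 0.73 = 0.27.

0.27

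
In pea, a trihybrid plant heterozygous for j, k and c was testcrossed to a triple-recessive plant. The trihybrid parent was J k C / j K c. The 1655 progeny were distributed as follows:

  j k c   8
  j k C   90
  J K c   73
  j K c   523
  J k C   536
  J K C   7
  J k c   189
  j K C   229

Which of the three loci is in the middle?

k

The two rarest classes, J K C and j k c, are the double crossovers. Comparing them with the parentals, only the k allele has switched, so k is the middle locus and the order is j – k – c.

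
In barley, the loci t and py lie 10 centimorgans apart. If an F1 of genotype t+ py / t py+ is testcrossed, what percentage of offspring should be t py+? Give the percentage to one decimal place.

A map distance of 10 centimorgans corresponds to a recombination frequency of 0.100.
The F1 is t+ py / t py+, so t py+ is a parental gamete class with expected frequency (1 − r)/2 = 0.900/2 = 0.4500.
That is 0.4500 = 45.0% of the progeny.

45.0%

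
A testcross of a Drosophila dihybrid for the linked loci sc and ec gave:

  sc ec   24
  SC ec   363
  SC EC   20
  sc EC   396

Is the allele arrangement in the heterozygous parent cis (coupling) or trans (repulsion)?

The two most frequent classes are SC ec (363) and sc EC (396); these are the parental (non-recombinant) types.
So the F1 carried SC ec on one chromosome and sc EC on the other — the recessive alleles are on opposite chromosomes (trans / repulsion).

trans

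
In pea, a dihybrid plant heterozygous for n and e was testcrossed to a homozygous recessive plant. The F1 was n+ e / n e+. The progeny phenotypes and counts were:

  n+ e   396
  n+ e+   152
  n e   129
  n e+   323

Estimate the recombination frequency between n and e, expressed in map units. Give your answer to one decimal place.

28.1 map units

The recombinant classes are n+ e+ and n e: 152 + 129 = 281.
Recombination frequency = 281/1000 = 0.2810 ≈ 28.1%, i.e. 28.1 map units.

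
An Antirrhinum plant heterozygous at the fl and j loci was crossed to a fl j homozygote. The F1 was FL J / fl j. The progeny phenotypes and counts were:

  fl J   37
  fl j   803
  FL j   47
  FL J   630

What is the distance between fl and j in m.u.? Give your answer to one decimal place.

5.5 m.u.

The recombinant classes are FL j and fl J: 47 + 37 = 84.
Recombination frequency = 84/1517 = 0.0554 ≈ 5.5%, i.e. 5.5 m.u.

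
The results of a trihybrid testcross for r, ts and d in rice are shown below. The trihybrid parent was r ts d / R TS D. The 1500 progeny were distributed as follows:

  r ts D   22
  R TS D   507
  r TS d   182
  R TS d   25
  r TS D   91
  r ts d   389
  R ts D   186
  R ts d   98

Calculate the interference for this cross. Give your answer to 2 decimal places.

0.28

The two rarest classes, r ts D and R TS d, are the double crossovers. Comparing them with the parentals, only the d allele has switched, so d is the middle locus and the order is ts – d – r.
ts–d: (368 + 47)/1500 = 0.2767; d–r: (189 + 47)/1500 = 0.1573.
Expected DCO frequency = 0.2767 × 0.1573 ≈ 0.04352; observed = 47/1500 ≈ 0.03133.
Coefficient of coincidence = 0.03133/0.04352 ≈ 0.72; interference = 1 − 0.72 = 0.28.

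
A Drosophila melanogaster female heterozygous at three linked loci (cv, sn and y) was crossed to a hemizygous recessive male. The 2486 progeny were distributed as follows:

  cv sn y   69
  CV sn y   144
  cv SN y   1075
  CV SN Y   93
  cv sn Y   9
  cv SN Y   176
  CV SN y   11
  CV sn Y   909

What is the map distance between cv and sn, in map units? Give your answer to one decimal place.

The two most frequent reciprocal classes, cv SN y and CV sn Y, are the parental types, so the F1 was cv SN y / CV sn Y.
The two rarest classes, CV SN y and cv sn Y, are the double crossovers. Comparing them with the parentals, only the cv allele has switched, so cv is the middle locus and the order is y – cv – sn.
Crossovers in the cv–sn interval produce the single-crossover classes cv sn y and CV SN Y (69 + 93 = 162) plus the double crossovers (20).
RF(cv–sn) = (162 + 20) / 2486 = 182/2486 = 0.0732 → 7.3 map units.

7.3 map units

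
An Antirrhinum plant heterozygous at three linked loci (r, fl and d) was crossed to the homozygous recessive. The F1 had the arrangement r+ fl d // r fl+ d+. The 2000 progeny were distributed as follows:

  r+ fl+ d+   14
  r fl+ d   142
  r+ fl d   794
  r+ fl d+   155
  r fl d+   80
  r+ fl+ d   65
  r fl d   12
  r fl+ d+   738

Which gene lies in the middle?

r

The two rarest classes, r fl d and r+ fl+ d+, are the double crossovers. Comparing them with the parentals, only the r allele has switched, so r is the middle locus and the order is d – r – fl.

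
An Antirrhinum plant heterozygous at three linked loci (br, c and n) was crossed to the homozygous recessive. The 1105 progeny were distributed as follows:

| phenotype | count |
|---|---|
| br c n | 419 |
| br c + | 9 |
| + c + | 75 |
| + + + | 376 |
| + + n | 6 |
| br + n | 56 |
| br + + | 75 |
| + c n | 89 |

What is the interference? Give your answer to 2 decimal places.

The two most frequent reciprocal classes, + + + and br c n, are the parental types, so the F1 was + + + / br c n.
The two rarest classes, + + n and br c +, are the double crossovers. Comparing them with the parentals, only the n allele has switched, so n is the middle locus and the order is c – n – br.
c–n: (131 + 15)/1105 = 0.1321; n–br: (164 + 15)/1105 = 0.1620.
Expected DCO frequency = 0.1321 × 0.1620 ≈ 0.02140; observed = 15/1105 ≈ 0.01357.
Coefficient of coincidence = 0.01357/0.02140 ≈ 0.63; interference = 1 − 0.63 = 0.37.

0.37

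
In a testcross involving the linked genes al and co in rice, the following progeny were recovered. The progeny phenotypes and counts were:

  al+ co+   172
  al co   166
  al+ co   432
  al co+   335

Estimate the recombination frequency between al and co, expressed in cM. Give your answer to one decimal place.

30.6 cM

The two most frequent classes, al+ co (432) and al co+ (335), are the parental types, so the F1 was al+ co / al co+.
The recombinant classes are al+ co+ and al co: 172 + 166 = 338.
Recombination frequency = 338/1105 = 0.3059 ≈ 30.6%, i.e. 30.6 cM.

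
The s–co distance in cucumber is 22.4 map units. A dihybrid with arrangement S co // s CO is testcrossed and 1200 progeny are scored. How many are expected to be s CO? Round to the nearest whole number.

A map distance of 22.4 map units corresponds to a recombination frequency of 0.224.
The F1 is S co / s CO, so s CO is a parental gamete class with expected frequency (1 − r)/2 = 0.776/2 = 0.3880.
Expected number = 0.3880 × 1200 = 465.60 ≈ 466.

466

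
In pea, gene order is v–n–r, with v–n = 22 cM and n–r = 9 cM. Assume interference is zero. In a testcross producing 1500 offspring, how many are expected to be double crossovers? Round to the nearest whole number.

Map distances give recombination frequencies of 0.220 and 0.090 for the two intervals.
With no interference, expected double-crossover frequency = 0.220 × 0.090 = 0.01980.
Expected number = 0.01980 × 1500 = 29.70 ≈ 30.

30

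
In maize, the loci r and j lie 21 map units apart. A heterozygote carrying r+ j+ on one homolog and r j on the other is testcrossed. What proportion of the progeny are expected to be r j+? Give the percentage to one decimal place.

A map distance of 21 map units corresponds to a recombination frequency of 0.210.
The F1 is r+ j+ / r j, so r j+ is a recombinant gamete class with expected frequency r/2 = 0.210/2 = 0.1050.
That is 0.1050 = 10.5% of the progeny.

10.5%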